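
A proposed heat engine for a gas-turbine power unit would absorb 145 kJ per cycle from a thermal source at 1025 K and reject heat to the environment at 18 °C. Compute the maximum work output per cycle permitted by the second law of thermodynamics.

W_max ≈ 103.8 kJ

T_C = 18 °C → 18 + 273.15 = 291.15 K.
The upper bound on efficiency is η_max = 1 − T_C/T_H = 1 − 291.15/1025.00 = 0.7160.
W_max = η_max · Q_H = 0.7160 × 145 = 103.8 kJ.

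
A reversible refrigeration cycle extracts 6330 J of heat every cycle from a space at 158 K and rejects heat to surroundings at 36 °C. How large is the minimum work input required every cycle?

W_in ≈ 6060 J

T_H = 36 °C → 36 + 273.15 = 309.15 K.
For a reversible refrigerator, COP_R = T_C/(T_H − T_C) = 158.00/151.15 = 1.0453.
W = Q_C/COP_R = 6330/1.0453 = 6060 J.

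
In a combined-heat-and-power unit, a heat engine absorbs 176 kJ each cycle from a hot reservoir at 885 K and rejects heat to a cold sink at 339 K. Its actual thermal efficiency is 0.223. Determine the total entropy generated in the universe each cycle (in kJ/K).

W = η·Q_H = 0.223 × 176 = 39.25 kJ, so Q_C = Q_H − W = 136.8 kJ.
The hot reservoir loses entropy Q_H/T_H = 176/885.00 = 0.1989 kJ/K; the cold reservoir gains Q_C/T_C = 136.8/339.00 = 0.4034 kJ/K.
ΔS_univ = −Q_H/T_H + Q_C/T_C = 0.205 kJ/K (> 0, since η = 0.223 < η_Carnot = 0.617).

ΔS_univ ≈ 0.205 kJ/K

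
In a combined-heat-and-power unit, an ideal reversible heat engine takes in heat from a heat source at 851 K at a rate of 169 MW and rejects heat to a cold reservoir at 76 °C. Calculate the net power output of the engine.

Ẇ ≈ 99.7 MW

T_C = 76 °C → 76 + 273.15 = 349.15 K.
η_rev = 1 − T_C/T_H = 1 − 349.15/851.00 = 0.5897.
W = η·Q_H = 0.5897 × 169 = 99.7 MW.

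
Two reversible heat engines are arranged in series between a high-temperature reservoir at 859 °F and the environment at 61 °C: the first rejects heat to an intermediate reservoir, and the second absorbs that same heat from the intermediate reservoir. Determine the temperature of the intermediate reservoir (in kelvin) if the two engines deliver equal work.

T_m ≈ 533.4 K

T_H = 859 °F → (859 − 32) × 5/9 = 459.44 °C = 732.59 K.
T_C = 61 °C → 61 + 273.15 = 334.15 K.
For reversible stages Q_m = Q_H·(T_m/T_H). Setting W₁ = Q_H(1 − T_m/T_H) equal to W₂ = Q_m(1 − T_C/T_m) = Q_H·(T_m − T_C)/T_H gives T_H − T_m = T_m − T_C, so T_m = (T_H + T_C)/2 = (732.59 + 334.15)/2 = 533.4 K.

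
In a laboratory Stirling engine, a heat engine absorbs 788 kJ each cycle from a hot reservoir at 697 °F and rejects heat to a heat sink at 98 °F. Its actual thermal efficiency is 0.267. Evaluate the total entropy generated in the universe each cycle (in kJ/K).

T_H = 697 °F → (697 − 32) × 5/9 = 369.44 °C = 642.59 K.
T_C = 98 °F → (98 − 32) × 5/9 = 36.67 °C = 309.82 K.
W = η·Q_H = 0.267 × 788 = 210.4 kJ, so Q_C = Q_H − W = 577.6 kJ.
The hot reservoir loses entropy Q_H/T_H = 788/642.59 = 1.226 kJ/K; the cold reservoir gains Q_C/T_C = 577.6/309.82 = 1.864 kJ/K.
ΔS_univ = −Q_H/T_H + Q_C/T_C = 0.638 kJ/K (> 0, since η = 0.267 < η_Carnot = 0.518).

ΔS_univ ≈ 0.638 kJ/K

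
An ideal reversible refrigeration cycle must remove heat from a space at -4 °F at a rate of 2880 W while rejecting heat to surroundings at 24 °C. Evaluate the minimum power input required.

T_H = 24 °C → 24 + 273.15 = 297.15 K.
T_C = -4 °F → (-4 − 32) × 5/9 = -20.00 °C = 253.15 K.
For a reversible refrigerator, COP_R = T_C/(T_H − T_C) = 253.15/44.00 = 5.7534.
W = Q_C/COP_R = 2880/5.7534 = 500.6 W.

Ẇ_in ≈ 500.6 W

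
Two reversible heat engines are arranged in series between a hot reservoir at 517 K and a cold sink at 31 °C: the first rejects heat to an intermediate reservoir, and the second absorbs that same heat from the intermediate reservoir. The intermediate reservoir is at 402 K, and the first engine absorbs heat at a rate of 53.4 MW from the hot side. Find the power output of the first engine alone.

Ẇ₁ ≈ 11.88 MW

T_C = 31 °C → 31 + 273.15 = 304.15 K.
First-stage efficiency η₁ = 1 − T_m/T_H = 1 − 402.00/517.00 = 0.2224.
W₁ = η₁·Q_H = 0.2224 × 53.4 = 11.88 MW.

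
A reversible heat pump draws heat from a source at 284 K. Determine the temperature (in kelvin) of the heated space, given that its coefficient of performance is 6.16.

COP_HP = T_H/(T_H − T_C) ⇒ T_H = T_C·COP_HP/(COP_HP − 1) = 284.00 × 6.16/(6.16 − 1) = 339 K.

T_H ≈ 339 K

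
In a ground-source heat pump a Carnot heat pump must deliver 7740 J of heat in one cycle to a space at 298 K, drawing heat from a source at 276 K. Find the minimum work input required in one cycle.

COP_HP = T_H/(T_H − T_C) = 298.00/22.00 = 13.5455.
W = Q_H/COP_HP = 7740/13.5455 = 571 J.

W_in ≈ 571 J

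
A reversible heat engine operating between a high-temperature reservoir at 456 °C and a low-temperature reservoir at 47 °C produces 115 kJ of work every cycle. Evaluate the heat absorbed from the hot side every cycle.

T_H = 456 °C → 456 + 273.15 = 729.15 K.
T_C = 47 °C → 47 + 273.15 = 320.15 K.
Carnot efficiency: η = 1 − T_C/T_H = 1 − 320.15/729.15 = 0.5609.
Q_H = W/η = 115/0.5609 = 205.0 kJ.

Q_H ≈ 205.0 kJ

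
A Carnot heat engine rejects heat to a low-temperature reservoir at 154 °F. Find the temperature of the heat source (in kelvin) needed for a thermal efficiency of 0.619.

T_C = 154 °F → (154 − 32) × 5/9 = 67.78 °C = 340.93 K.
From η = 1 − T_C/T_H, solving for T_H gives T_H = T_C/(1 − η) = 340.93/(1 − 0.619) = 895 K.

T_H ≈ 895 K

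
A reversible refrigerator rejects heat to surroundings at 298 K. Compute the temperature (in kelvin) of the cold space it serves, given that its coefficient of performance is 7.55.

COP_R = T_C/(T_H − T_C) ⇒ T_C = T_H·COP_R/(1 + COP_R) = 298.00 × 7.55/(1 + 7.55) = 263.1 K.

T_C ≈ 263.1 K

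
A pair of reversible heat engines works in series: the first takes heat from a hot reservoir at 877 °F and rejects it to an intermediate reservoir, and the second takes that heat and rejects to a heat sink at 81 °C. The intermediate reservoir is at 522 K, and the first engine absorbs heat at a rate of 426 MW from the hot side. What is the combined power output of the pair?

T_H = 877 °F → (877 − 32) × 5/9 = 469.44 °C = 742.59 K.
T_C = 81 °C → 81 + 273.15 = 354.15 K.
Two reversible stages in series are equivalent to a single Carnot engine between T_H and T_C, so η_total = 1 − T_C/T_H = 1 − 354.15/742.59 = 0.5231.
W_total = η_total · Q_H = 0.5231 × 426 = 223 MW.

Ẇ_total ≈ 223 MW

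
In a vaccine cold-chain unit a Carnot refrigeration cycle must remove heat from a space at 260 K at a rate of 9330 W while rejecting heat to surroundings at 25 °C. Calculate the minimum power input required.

Ẇ_in ≈ 1370 W

T_H = 25 °C → 25 + 273.15 = 298.15 K.
Carnot COP: COP_R = T_C/(T_H − T_C) = 260.00/38.15 = 6.8152.
W = Q_C/COP_R = 9330/6.8152 = 1370 W.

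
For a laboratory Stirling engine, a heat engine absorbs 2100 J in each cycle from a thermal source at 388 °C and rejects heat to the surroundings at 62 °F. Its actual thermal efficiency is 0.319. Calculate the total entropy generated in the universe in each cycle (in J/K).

T_H = 388 °C → 388 + 273.15 = 661.15 K.
T_C = 62 °F → (62 − 32) × 5/9 = 16.67 °C = 289.82 K.
W = η·Q_H = 0.319 × 2100 = 669.9 J, so Q_C = Q_H − W = 1430 J.
Entropy balance on the reservoirs: −Q_H/T_H = -3.176 J/K, +Q_C/T_C = 4.934 J/K.
ΔS_univ = −Q_H/T_H + Q_C/T_C = 1.76 J/K (> 0, since η = 0.319 < η_Carnot = 0.562).

ΔS_univ ≈ 1.76 J/K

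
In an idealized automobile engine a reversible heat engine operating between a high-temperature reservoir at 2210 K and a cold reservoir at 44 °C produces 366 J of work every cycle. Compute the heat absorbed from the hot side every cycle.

T_C = 44 °C → 44 + 273.15 = 317.15 K.
The Carnot efficiency is η = 1 − T_C/T_H = 1 − 317.15/2210.00 = 0.8565.
Q_H = W/η = 366/0.8565 = 427 J.

Q_H ≈ 427 J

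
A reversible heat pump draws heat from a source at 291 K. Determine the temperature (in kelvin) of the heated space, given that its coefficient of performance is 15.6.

T_H ≈ 311 K

COP_HP = T_H/(T_H − T_C) ⇒ T_H = T_C·COP_HP/(COP_HP − 1) = 291.00 × 15.6/(15.6 − 1) = 311 K.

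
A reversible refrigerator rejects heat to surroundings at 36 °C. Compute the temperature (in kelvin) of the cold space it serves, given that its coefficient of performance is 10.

T_C ≈ 281.0 K

T_H = 36 °C → 36 + 273.15 = 309.15 K.
COP_R = T_C/(T_H − T_C) ⇒ T_C = T_H·COP_R/(1 + COP_R) = 309.15 × 10/(1 + 10) = 281.0 K.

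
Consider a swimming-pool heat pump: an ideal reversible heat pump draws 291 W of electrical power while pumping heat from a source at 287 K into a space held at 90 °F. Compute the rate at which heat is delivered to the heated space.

Q̇_H ≈ 4837 W

T_H = 90 °F → (90 − 32) × 5/9 = 32.22 °C = 305.37 K.
Reversible heating COP: COP_HP = T_H/(T_H − T_C) = 305.37/18.37 = 16.6214.
Q_H = COP_HP · W = 16.6214 × 291 = 4837 W.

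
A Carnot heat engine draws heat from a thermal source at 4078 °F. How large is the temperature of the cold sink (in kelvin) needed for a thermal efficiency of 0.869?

T_C ≈ 330 K

T_H = 4078 °F → (4078 − 32) × 5/9 = 2247.78 °C = 2520.93 K.
From η = 1 − T_C/T_H, T_C = T_H·(1 − η) = 2520.93 × (1 − 0.869) = 330 K.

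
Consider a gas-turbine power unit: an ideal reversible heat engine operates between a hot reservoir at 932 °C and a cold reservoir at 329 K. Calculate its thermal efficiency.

η ≈ 0.727

T_H = 932 °C → 932 + 273.15 = 1205.15 K.
η_rev = 1 − T_C/T_H = 1 − 329.00/1205.15 = 0.727.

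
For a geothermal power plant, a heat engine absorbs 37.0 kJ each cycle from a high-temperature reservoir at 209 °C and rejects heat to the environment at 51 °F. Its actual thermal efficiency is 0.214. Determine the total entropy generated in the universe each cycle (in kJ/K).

T_H = 209 °C → 209 + 273.15 = 482.15 K.
T_C = 51 °F → (51 − 32) × 5/9 = 10.56 °C = 283.71 K.
W = η·Q_H = 0.214 × 37.0 = 7.918 kJ, so Q_C = Q_H − W = 29.08 kJ.
The hot reservoir loses entropy Q_H/T_H = 37.0/482.15 = 0.07674 kJ/K; the cold reservoir gains Q_C/T_C = 29.08/283.71 = 0.1025 kJ/K.
ΔS_univ = −Q_H/T_H + Q_C/T_C = 0.0258 kJ/K (> 0, since η = 0.214 < η_Carnot = 0.412).

ΔS_univ ≈ 0.0258 kJ/K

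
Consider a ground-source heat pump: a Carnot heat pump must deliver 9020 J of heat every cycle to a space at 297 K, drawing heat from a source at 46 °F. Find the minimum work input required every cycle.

T_C = 46 °F → (46 − 32) × 5/9 = 7.78 °C = 280.93 K.
COP_HP = T_H/(T_H − T_C) = 297.00/16.07 = 18.4791.
W = Q_H/COP_HP = 9020/18.4791 = 488.1 J.

W_in ≈ 488.1 J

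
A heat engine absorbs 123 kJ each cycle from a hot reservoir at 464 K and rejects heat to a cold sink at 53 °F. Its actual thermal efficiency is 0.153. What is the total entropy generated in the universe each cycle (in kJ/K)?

T_C = 53 °F → (53 − 32) × 5/9 = 11.67 °C = 284.82 K.
W = η·Q_H = 0.153 × 123 = 18.82 kJ, so Q_C = Q_H − W = 104.2 kJ.
Reservoir entropy changes: ΔS_H = −Q_H/T_H = −123/464.00 = -0.2651 kJ/K and ΔS_C = +Q_C/T_C = 104.2/284.82 = 0.3658 kJ/K.
ΔS_univ = −Q_H/T_H + Q_C/T_C = 0.1007 kJ/K (> 0, since η = 0.153 < η_Carnot = 0.386).

ΔS_univ ≈ 0.1007 kJ/K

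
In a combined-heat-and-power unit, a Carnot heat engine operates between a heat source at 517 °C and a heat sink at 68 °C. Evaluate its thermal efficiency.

T_H = 517 °C → 517 + 273.15 = 790.15 K.
T_C = 68 °C → 68 + 273.15 = 341.15 K.
η_rev = 1 − T_C/T_H = 1 − 341.15/790.15 = 0.5682.

η ≈ 0.5682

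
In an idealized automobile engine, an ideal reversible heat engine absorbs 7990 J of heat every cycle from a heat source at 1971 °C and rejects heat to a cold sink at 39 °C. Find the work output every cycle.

T_H = 1971 °C → 1971 + 273.15 = 2244.15 K.
T_C = 39 °C → 39 + 273.15 = 312.15 K.
Carnot efficiency: η = 1 − T_C/T_H = 1 − 312.15/2244.15 = 0.8609.
W = η·Q_H = 0.8609 × 7990 = 6879 J.

W ≈ 6879 J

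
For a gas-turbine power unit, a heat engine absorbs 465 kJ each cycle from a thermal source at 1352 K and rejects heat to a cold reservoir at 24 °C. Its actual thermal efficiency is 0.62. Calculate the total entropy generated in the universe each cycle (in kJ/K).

T_C = 24 °C → 24 + 273.15 = 297.15 K.
W = η·Q_H = 0.62 × 465 = 288.3 kJ, so Q_C = Q_H − W = 176.7 kJ.
Entropy balance on the reservoirs: −Q_H/T_H = -0.3439 kJ/K, +Q_C/T_C = 0.5946 kJ/K.
ΔS_univ = −Q_H/T_H + Q_C/T_C = 0.251 kJ/K (> 0, since η = 0.62 < η_Carnot = 0.780).

ΔS_univ ≈ 0.251 kJ/K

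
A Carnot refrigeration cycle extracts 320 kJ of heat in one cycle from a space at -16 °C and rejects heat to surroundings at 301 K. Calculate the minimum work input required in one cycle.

W_in ≈ 54.57 kJ

T_C = -16 °C → -16 + 273.15 = 257.15 K.
The reversible coefficient of performance is COP_R = T_C/(T_H − T_C) = 257.15/43.85 = 5.8643.
W = Q_C/COP_R = 320/5.8643 = 54.57 kJ.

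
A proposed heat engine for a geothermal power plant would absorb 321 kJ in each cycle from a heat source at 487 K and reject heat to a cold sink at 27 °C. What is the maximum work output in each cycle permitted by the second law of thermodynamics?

W_max ≈ 123 kJ

T_C = 27 °C → 27 + 273.15 = 300.15 K.
The upper bound on efficiency is η_max = 1 − T_C/T_H = 1 − 300.15/487.00 = 0.3837.
W_max = η_max · Q_H = 0.3837 × 321 = 123 kJ.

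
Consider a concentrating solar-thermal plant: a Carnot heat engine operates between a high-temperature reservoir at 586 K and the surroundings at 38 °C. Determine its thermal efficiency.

T_C = 38 °C → 38 + 273.15 = 311.15 K.
Since the cycle is reversible, η = 1 − T_C/T_H = 1 − 311.15/586.00 = 0.4690.

η ≈ 0.4690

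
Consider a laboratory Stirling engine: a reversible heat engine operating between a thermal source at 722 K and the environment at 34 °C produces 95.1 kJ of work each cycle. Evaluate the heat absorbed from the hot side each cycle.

Q_H ≈ 165.5 kJ

T_C = 34 °C → 34 + 273.15 = 307.15 K.
η_rev = 1 − T_C/T_H = 1 − 307.15/722.00 = 0.5746.
Q_H = W/η = 95.1/0.5746 = 165.5 kJ.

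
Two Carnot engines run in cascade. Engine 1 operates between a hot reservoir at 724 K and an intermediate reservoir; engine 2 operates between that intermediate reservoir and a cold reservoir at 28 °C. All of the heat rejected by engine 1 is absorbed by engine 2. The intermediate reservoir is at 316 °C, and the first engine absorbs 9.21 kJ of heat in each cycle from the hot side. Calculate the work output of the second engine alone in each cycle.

W₂ ≈ 3.664 kJ

T_C = 28 °C → 28 + 273.15 = 301.15 K.
T_m = 316 °C → 316 + 273.15 = 589.15 K.
Heat entering the second stage: Q_m = Q_H·(T_m/T_H) = 9.21 × 589.15/724.00 = 7.495 kJ.
Second-stage efficiency η₂ = 1 − T_C/T_m = 1 − 301.15/589.15 = 0.4888, so W₂ = η₂·Q_m = 3.664 kJ.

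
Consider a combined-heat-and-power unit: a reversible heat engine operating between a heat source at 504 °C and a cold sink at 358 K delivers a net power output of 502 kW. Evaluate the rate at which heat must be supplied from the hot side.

T_H = 504 °C → 504 + 273.15 = 777.15 K.
Carnot efficiency: η = 1 − T_C/T_H = 1 − 358.00/777.15 = 0.5393.
Q_H = W/η = 502/0.5393 = 931 kW.

Q̇_H ≈ 931 kW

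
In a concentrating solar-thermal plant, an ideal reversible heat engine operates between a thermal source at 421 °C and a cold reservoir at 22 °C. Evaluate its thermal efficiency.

η ≈ 0.5748

T_H = 421 °C → 421 + 273.15 = 694.15 K.
T_C = 22 °C → 22 + 273.15 = 295.15 K.
The Carnot efficiency is η = 1 − T_C/T_H = 1 − 295.15/694.15 = 0.5748.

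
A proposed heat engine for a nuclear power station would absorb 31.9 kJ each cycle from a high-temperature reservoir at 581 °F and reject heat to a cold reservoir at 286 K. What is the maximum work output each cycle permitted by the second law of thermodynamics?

T_H = 581 °F → (581 − 32) × 5/9 = 305.00 °C = 578.15 K.
No engine can exceed the Carnot limit: η_max = 1 − T_C/T_H = 1 − 286.00/578.15 = 0.5053.
W_max = η_max · Q_H = 0.5053 × 31.9 = 16.12 kJ.

W_max ≈ 16.12 kJ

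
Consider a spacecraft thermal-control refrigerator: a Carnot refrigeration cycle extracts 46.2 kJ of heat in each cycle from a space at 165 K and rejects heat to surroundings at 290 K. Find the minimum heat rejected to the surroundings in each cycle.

Q_H ≈ 81.2 kJ

For a reversible cycle Q_H/Q_C = T_H/T_C, so Q_H = Q_C·T_H/T_C = 46.2 × 290.00/165.00 = 81.2 kJ.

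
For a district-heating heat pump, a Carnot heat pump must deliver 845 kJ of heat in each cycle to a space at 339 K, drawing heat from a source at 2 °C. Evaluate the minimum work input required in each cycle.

T_C = 2 °C → 2 + 273.15 = 275.15 K.
COP_HP = T_H/(T_H − T_C) = 339.00/63.85 = 5.3093.
W = Q_H/COP_HP = 845/5.3093 = 159 kJ.

W_in ≈ 159 kJ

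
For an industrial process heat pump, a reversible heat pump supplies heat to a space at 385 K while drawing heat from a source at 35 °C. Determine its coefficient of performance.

COP_HP ≈ 5.01

T_C = 35 °C → 35 + 273.15 = 308.15 K.
Reversible heating COP: COP_HP = T_H/(T_H − T_C) = 385.00/(385.00 − 308.15) = 5.01.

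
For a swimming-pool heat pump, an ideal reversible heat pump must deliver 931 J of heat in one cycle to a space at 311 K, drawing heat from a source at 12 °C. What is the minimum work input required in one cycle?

T_C = 12 °C → 12 + 273.15 = 285.15 K.
COP_HP = T_H/(T_H − T_C) = 311.00/25.85 = 12.0309.
W = Q_H/COP_HP = 931/12.0309 = 77.4 J.

W_in ≈ 77.4 J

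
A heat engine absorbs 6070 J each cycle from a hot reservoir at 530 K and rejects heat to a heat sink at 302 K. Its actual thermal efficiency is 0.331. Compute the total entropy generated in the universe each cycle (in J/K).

W = η·Q_H = 0.331 × 6070 = 2009 J, so Q_C = Q_H − W = 4061 J.
Reservoir entropy changes: ΔS_H = −Q_H/T_H = −6070/530.00 = -11.45 J/K and ΔS_C = +Q_C/T_C = 4061/302.00 = 13.45 J/K.
ΔS_univ = −Q_H/T_H + Q_C/T_C = 1.994 J/K (> 0, since η = 0.331 < η_Carnot = 0.430).

ΔS_univ ≈ 1.994 J/K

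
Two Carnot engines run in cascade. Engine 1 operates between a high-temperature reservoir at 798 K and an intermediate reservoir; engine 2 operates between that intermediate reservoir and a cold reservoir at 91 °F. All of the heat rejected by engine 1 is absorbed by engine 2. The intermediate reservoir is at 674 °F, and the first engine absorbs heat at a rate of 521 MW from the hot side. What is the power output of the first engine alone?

T_C = 91 °F → (91 − 32) × 5/9 = 32.78 °C = 305.93 K.
T_m = 674 °F → (674 − 32) × 5/9 = 356.67 °C = 629.82 K.
First-stage efficiency η₁ = 1 − T_m/T_H = 1 − 629.82/798.00 = 0.2108.
W₁ = η₁·Q_H = 0.2108 × 521 = 110 MW.

Ẇ₁ ≈ 110 MW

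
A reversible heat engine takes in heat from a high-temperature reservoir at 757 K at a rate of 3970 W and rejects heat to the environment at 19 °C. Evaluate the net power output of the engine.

T_C = 19 °C → 19 + 273.15 = 292.15 K.
Carnot efficiency: η = 1 − T_C/T_H = 1 − 292.15/757.00 = 0.6141.
W = η·Q_H = 0.6141 × 3970 = 2438 W.

Ẇ ≈ 2438 W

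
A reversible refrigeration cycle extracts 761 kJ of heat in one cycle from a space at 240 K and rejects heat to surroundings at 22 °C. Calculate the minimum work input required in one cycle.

W_in ≈ 175 kJ

T_H = 22 °C → 22 + 273.15 = 295.15 K.
For a reversible refrigerator, COP_R = T_C/(T_H − T_C) = 240.00/55.15 = 4.3518.
W = Q_C/COP_R = 761/4.3518 = 175 kJ.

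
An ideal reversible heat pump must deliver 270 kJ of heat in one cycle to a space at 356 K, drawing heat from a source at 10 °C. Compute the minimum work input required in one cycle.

T_C = 10 °C → 10 + 273.15 = 283.15 K.
For a reversible heat pump, COP_HP = T_H/(T_H − T_C) = 356.00/72.85 = 4.8868.
W = Q_H/COP_HP = 270/4.8868 = 55.3 kJ.

W_in ≈ 55.3 kJ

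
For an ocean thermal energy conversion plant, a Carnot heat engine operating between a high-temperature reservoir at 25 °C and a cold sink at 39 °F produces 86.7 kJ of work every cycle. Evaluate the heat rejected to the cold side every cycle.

T_H = 25 °C → 25 + 273.15 = 298.15 K.
T_C = 39 °F → (39 − 32) × 5/9 = 3.89 °C = 277.04 K.
η_rev = 1 − T_C/T_H = 1 − 277.04/298.15 = 0.0708.
Since Q_C/Q_H = T_C/T_H and Q_H = W/η, Q_C = W·T_C/(T_H − T_C) = 86.7 × 277.04/21.11 = 1140 kJ.

Q_C ≈ 1140 kJ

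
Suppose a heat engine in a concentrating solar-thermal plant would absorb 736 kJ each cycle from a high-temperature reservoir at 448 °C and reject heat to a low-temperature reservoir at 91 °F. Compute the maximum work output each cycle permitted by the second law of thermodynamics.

W_max ≈ 423.8 kJ

T_H = 448 °C → 448 + 273.15 = 721.15 K.
T_C = 91 °F → (91 − 32) × 5/9 = 32.78 °C = 305.93 K.
No engine can exceed the Carnot limit: η_max = 1 − T_C/T_H = 1 − 305.93/721.15 = 0.5758.
W_max = η_max · Q_H = 0.5758 × 736 = 423.8 kJ.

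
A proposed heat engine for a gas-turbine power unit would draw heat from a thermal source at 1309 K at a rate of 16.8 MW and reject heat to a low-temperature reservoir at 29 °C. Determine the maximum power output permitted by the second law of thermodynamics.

Ẇ_max ≈ 12.9 MW

T_C = 29 °C → 29 + 273.15 = 302.15 K.
By the Carnot theorem, η_max = 1 − T_C/T_H = 1 − 302.15/1309.00 = 0.7692.
W_max = η_max · Q_H = 0.7692 × 16.8 = 12.9 MW.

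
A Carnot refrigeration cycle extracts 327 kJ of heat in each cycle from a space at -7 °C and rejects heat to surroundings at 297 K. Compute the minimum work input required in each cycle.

T_C = -7 °C → -7 + 273.15 = 266.15 K.
For a reversible refrigerator, COP_R = T_C/(T_H − T_C) = 266.15/30.85 = 8.6272.
W = Q_C/COP_R = 327/8.6272 = 37.9 kJ.

W_in ≈ 37.9 kJ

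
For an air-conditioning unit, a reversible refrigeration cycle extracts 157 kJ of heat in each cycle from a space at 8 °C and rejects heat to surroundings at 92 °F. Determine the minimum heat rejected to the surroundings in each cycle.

T_H = 92 °F → (92 − 32) × 5/9 = 33.33 °C = 306.48 K.
T_C = 8 °C → 8 + 273.15 = 281.15 K.
For a reversible cycle Q_H/Q_C = T_H/T_C, so Q_H = Q_C·T_H/T_C = 157 × 306.48/281.15 = 171 kJ.

Q_H ≈ 171 kJ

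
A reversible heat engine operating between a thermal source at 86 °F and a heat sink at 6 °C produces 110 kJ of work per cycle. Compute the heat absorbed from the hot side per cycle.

T_H = 86 °F → (86 − 32) × 5/9 = 30.00 °C = 303.15 K.
T_C = 6 °C → 6 + 273.15 = 279.15 K.
For a reversible engine, η = 1 − T_C/T_H = 1 − 279.15/303.15 = 0.0792.
Q_H = W/η = 110/0.0792 = 1390 kJ.

Q_H ≈ 1390 kJ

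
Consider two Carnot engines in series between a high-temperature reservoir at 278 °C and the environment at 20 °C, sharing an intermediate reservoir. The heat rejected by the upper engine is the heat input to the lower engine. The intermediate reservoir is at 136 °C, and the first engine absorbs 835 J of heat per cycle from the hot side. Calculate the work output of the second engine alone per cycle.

W₂ ≈ 175.7 J

T_H = 278 °C → 278 + 273.15 = 551.15 K.
T_C = 20 °C → 20 + 273.15 = 293.15 K.
T_m = 136 °C → 136 + 273.15 = 409.15 K.
Heat entering the second stage: Q_m = Q_H·(T_m/T_H) = 835 × 409.15/551.15 = 619.9 J.
Second-stage efficiency η₂ = 1 − T_C/T_m = 1 − 293.15/409.15 = 0.2835, so W₂ = η₂·Q_m = 175.7 J.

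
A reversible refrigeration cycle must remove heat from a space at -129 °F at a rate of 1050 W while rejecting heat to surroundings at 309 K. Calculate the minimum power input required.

Ẇ_in ≈ 716 W

T_C = -129 °F → (-129 − 32) × 5/9 = -89.44 °C = 183.71 K.
For a reversible refrigerator, COP_R = T_C/(T_H − T_C) = 183.71/125.29 = 1.4662.
W = Q_C/COP_R = 1050/1.4662 = 716 W.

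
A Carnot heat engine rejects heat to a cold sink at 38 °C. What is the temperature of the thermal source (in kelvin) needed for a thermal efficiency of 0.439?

T_C = 38 °C → 38 + 273.15 = 311.15 K.
From η = 1 − T_C/T_H, solving for T_H gives T_H = T_C/(1 − η) = 311.15/(1 − 0.439) = 555 K.

T_H ≈ 555 K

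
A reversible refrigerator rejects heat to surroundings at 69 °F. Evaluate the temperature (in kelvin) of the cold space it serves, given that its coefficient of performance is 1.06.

T_C ≈ 151.1 K

T_H = 69 °F → (69 − 32) × 5/9 = 20.56 °C = 293.71 K.
COP_R = T_C/(T_H − T_C) ⇒ T_C = T_H·COP_R/(1 + COP_R) = 293.71 × 1.06/(1 + 1.06) = 151.1 K.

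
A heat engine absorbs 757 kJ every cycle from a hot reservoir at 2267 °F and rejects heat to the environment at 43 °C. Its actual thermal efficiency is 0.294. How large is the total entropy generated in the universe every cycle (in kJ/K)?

T_H = 2267 °F → (2267 − 32) × 5/9 = 1241.67 °C = 1514.82 K.
T_C = 43 °C → 43 + 273.15 = 316.15 K.
W = η·Q_H = 0.294 × 757 = 222.6 kJ, so Q_C = Q_H − W = 534.4 kJ.
Entropy balance on the reservoirs: −Q_H/T_H = -0.4997 kJ/K, +Q_C/T_C = 1.690 kJ/K.
ΔS_univ = −Q_H/T_H + Q_C/T_C = 1.191 kJ/K (> 0, since η = 0.294 < η_Carnot = 0.791).

ΔS_univ ≈ 1.191 kJ/K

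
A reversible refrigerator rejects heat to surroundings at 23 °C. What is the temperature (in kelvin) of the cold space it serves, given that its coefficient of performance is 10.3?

T_H = 23 °C → 23 + 273.15 = 296.15 K.
COP_R = T_C/(T_H − T_C) ⇒ T_C = T_H·COP_R/(1 + COP_R) = 296.15 × 10.3/(1 + 10.3) = 270 K.

T_C ≈ 270 K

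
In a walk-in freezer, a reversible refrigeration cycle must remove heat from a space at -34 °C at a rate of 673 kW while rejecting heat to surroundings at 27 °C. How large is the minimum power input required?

Ẇ_in ≈ 172 kW

T_H = 27 °C → 27 + 273.15 = 300.15 K.
T_C = -34 °C → -34 + 273.15 = 239.15 K.
The reversible coefficient of performance is COP_R = T_C/(T_H − T_C) = 239.15/61.00 = 3.9205.
W = Q_C/COP_R = 673/3.9205 = 172 kW.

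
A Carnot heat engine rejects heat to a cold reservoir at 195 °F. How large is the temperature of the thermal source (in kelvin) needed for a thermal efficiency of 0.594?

T_H ≈ 895.8 K

T_C = 195 °F → (195 − 32) × 5/9 = 90.56 °C = 363.71 K.
From η = 1 − T_C/T_H, solving for T_H gives T_H = T_C/(1 − η) = 363.71/(1 − 0.594) = 895.8 K.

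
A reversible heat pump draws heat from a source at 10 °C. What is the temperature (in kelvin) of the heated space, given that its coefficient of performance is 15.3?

T_H ≈ 303 K

T_C = 10 °C → 10 + 273.15 = 283.15 K.
COP_HP = T_H/(T_H − T_C) ⇒ T_H = T_C·COP_HP/(COP_HP − 1) = 283.15 × 15.3/(15.3 − 1) = 303 K.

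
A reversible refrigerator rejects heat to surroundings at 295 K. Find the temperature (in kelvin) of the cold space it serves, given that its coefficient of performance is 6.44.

T_C ≈ 255.3 K

COP_R = T_C/(T_H − T_C) ⇒ T_C = T_H·COP_R/(1 + COP_R) = 295.00 × 6.44/(1 + 6.44) = 255.3 K.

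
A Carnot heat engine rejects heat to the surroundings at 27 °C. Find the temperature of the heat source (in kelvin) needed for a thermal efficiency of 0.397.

T_C = 27 °C → 27 + 273.15 = 300.15 K.
From η = 1 − T_C/T_H, solving for T_H gives T_H = T_C/(1 − η) = 300.15/(1 − 0.397) = 498 K.

T_H ≈ 498 K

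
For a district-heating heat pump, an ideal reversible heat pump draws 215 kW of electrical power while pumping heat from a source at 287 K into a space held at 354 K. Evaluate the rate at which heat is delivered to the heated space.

Reversible heating COP: COP_HP = T_H/(T_H − T_C) = 354.00/67.00 = 5.2836.
Q_H = COP_HP · W = 5.2836 × 215 = 1140 kW.

Q̇_H ≈ 1140 kW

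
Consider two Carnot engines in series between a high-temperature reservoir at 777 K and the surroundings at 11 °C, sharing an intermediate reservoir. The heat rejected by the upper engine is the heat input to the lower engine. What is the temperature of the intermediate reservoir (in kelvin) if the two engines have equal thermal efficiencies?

T_C = 11 °C → 11 + 273.15 = 284.15 K.
Equal efficiencies require 1 − T_m/T_H = 1 − T_C/T_m, i.e. T_m/T_H = T_C/T_m, so T_m = √(T_H·T_C) = √(777.00 × 284.15) = 470 K.

T_m ≈ 470 K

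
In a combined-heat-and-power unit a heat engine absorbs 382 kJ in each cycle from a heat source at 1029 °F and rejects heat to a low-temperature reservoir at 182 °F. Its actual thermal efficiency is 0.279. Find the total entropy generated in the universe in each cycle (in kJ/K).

T_H = 1029 °F → (1029 − 32) × 5/9 = 553.89 °C = 827.04 K.
T_C = 182 °F → (182 − 32) × 5/9 = 83.33 °C = 356.48 K.
W = η·Q_H = 0.279 × 382 = 106.6 kJ, so Q_C = Q_H − W = 275.4 kJ.
Entropy balance on the reservoirs: −Q_H/T_H = -0.4619 kJ/K, +Q_C/T_C = 0.7726 kJ/K.
ΔS_univ = −Q_H/T_H + Q_C/T_C = 0.311 kJ/K (> 0, since η = 0.279 < η_Carnot = 0.569).

ΔS_univ ≈ 0.311 kJ/K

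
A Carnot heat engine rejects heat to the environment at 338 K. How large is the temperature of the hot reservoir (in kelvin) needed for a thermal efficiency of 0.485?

From η = 1 − T_C/T_H, solving for T_H gives T_H = T_C/(1 − η) = 338.00/(1 − 0.485) = 656.3 K.

T_H ≈ 656.3 K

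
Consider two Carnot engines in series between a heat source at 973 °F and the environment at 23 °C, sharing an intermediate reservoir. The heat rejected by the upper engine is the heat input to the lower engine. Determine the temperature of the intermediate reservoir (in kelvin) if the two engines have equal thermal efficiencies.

T_H = 973 °F → (973 − 32) × 5/9 = 522.78 °C = 795.93 K.
T_C = 23 °C → 23 + 273.15 = 296.15 K.
Equal efficiencies require 1 − T_m/T_H = 1 − T_C/T_m, i.e. T_m/T_H = T_C/T_m, so T_m = √(T_H·T_C) = √(795.93 × 296.15) = 486 K.

T_m ≈ 486 K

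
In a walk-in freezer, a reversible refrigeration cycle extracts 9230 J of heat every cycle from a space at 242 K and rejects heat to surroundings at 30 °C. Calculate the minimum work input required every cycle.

W_in ≈ 2330 J

T_H = 30 °C → 30 + 273.15 = 303.15 K.
COP_R = T_C/(T_H − T_C) = 242.00/61.15 = 3.9575.
W = Q_C/COP_R = 9230/3.9575 = 2330 J.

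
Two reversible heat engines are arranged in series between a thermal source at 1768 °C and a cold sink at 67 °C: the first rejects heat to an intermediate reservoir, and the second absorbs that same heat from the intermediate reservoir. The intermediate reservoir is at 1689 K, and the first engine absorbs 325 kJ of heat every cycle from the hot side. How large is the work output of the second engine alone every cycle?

W₂ ≈ 214.8 kJ

T_H = 1768 °C → 1768 + 273.15 = 2041.15 K.
T_C = 67 °C → 67 + 273.15 = 340.15 K.
Heat entering the second stage: Q_m = Q_H·(T_m/T_H) = 325 × 1689.00/2041.15 = 268.9 kJ.
Second-stage efficiency η₂ = 1 − T_C/T_m = 1 − 340.15/1689.00 = 0.7986, so W₂ = η₂·Q_m = 214.8 kJ.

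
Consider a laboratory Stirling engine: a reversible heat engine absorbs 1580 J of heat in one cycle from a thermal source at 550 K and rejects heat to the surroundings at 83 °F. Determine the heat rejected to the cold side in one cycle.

T_C = 83 °F → (83 − 32) × 5/9 = 28.33 °C = 301.48 K.
Carnot efficiency: η = 1 − T_C/T_H = 1 − 301.48/550.00 = 0.4518.
For a reversible cycle Q_C/Q_H = T_C/T_H, so Q_C = 1580 × 301.48/550.00 = 866 J.

Q_C ≈ 866 J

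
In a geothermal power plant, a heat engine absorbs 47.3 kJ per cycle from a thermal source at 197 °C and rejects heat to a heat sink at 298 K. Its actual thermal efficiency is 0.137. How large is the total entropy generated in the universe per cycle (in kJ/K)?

ΔS_univ ≈ 0.03637 kJ/K

T_H = 197 °C → 197 + 273.15 = 470.15 K.
W = η·Q_H = 0.137 × 47.3 = 6.480 kJ, so Q_C = Q_H − W = 40.82 kJ.
Reservoir entropy changes: ΔS_H = −Q_H/T_H = −47.3/470.15 = -0.1006 kJ/K and ΔS_C = +Q_C/T_C = 40.82/298.00 = 0.1370 kJ/K.
ΔS_univ = −Q_H/T_H + Q_C/T_C = 0.03637 kJ/K (> 0, since η = 0.137 < η_Carnot = 0.366).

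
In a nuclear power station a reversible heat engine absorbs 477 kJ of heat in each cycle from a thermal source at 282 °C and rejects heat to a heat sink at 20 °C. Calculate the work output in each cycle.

T_H = 282 °C → 282 + 273.15 = 555.15 K.
T_C = 20 °C → 20 + 273.15 = 293.15 K.
Since the cycle is reversible, η = 1 − T_C/T_H = 1 − 293.15/555.15 = 0.4719.
W = η·Q_H = 0.4719 × 477 = 225.1 kJ.

W ≈ 225.1 kJ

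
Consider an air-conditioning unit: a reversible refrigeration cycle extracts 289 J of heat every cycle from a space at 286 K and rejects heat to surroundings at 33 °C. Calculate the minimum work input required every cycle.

W_in ≈ 20.36 J

T_H = 33 °C → 33 + 273.15 = 306.15 K.
COP_R = T_C/(T_H − T_C) = 286.00/20.15 = 14.1935.
W = Q_C/COP_R = 289/14.1935 = 20.36 J.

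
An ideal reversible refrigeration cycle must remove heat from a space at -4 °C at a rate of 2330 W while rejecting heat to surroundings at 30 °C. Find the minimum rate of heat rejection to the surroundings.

T_H = 30 °C → 30 + 273.15 = 303.15 K.
T_C = -4 °C → -4 + 273.15 = 269.15 K.
For a reversible cycle Q_H/Q_C = T_H/T_C, so Q_H = Q_C·T_H/T_C = 2330 × 303.15/269.15 = 2624 W.

Q̇_H ≈ 2624 W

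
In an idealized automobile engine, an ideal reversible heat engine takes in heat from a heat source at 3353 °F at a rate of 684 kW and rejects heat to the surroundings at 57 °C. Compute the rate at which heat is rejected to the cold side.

Q̇_C ≈ 107 kW

T_H = 3353 °F → (3353 − 32) × 5/9 = 1845.00 °C = 2118.15 K.
T_C = 57 °C → 57 + 273.15 = 330.15 K.
η_rev = 1 − T_C/T_H = 1 − 330.15/2118.15 = 0.8441.
For a reversible cycle Q_C/Q_H = T_C/T_H, so Q_C = 684 × 330.15/2118.15 = 107 kW.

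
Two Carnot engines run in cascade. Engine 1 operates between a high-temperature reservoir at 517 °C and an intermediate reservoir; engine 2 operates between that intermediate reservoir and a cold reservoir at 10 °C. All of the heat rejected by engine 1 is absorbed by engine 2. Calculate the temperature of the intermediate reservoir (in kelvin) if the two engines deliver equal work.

T_H = 517 °C → 517 + 273.15 = 790.15 K.
T_C = 10 °C → 10 + 273.15 = 283.15 K.
For reversible stages Q_m = Q_H·(T_m/T_H). Setting W₁ = Q_H(1 − T_m/T_H) equal to W₂ = Q_m(1 − T_C/T_m) = Q_H·(T_m − T_C)/T_H gives T_H − T_m = T_m − T_C, so T_m = (T_H + T_C)/2 = (790.15 + 283.15)/2 = 537 K.

T_m ≈ 537 K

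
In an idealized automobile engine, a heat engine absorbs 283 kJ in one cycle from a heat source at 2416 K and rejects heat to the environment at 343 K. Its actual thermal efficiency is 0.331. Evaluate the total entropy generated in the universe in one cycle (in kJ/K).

ΔS_univ ≈ 0.4348 kJ/K

W = η·Q_H = 0.331 × 283 = 93.67 kJ, so Q_C = Q_H − W = 189.3 kJ.
The hot reservoir loses entropy Q_H/T_H = 283/2416.00 = 0.1171 kJ/K; the cold reservoir gains Q_C/T_C = 189.3/343.00 = 0.5520 kJ/K.
ΔS_univ = −Q_H/T_H + Q_C/T_C = 0.4348 kJ/K (> 0, since η = 0.331 < η_Carnot = 0.858).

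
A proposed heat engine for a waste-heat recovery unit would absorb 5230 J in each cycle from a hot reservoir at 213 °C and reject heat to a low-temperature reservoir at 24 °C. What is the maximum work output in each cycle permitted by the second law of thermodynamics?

W_max ≈ 2030 J

T_H = 213 °C → 213 + 273.15 = 486.15 K.
T_C = 24 °C → 24 + 273.15 = 297.15 K.
The second-law ceiling is the Carnot efficiency, η_max = 1 − T_C/T_H = 1 − 297.15/486.15 = 0.3888.
W_max = η_max · Q_H = 0.3888 × 5230 = 2030 J.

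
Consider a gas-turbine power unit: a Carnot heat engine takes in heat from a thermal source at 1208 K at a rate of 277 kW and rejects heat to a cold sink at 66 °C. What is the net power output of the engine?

T_C = 66 °C → 66 + 273.15 = 339.15 K.
For a reversible engine, η = 1 − T_C/T_H = 1 − 339.15/1208.00 = 0.7192.
W = η·Q_H = 0.7192 × 277 = 199 kW.

Ẇ ≈ 199 kW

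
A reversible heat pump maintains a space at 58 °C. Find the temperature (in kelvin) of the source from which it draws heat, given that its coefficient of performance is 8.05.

T_C ≈ 290 K

T_H = 58 °C → 58 + 273.15 = 331.15 K.
COP_HP = T_H/(T_H − T_C) ⇒ T_C = T_H·(COP_HP − 1)/COP_HP = 331.15 × (8.05 − 1)/8.05 = 290 K.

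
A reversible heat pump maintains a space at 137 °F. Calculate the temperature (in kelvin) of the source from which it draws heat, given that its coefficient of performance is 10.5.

T_H = 137 °F → (137 − 32) × 5/9 = 58.33 °C = 331.48 K.
COP_HP = T_H/(T_H − T_C) ⇒ T_C = T_H·(COP_HP − 1)/COP_HP = 331.48 × (10.5 − 1)/10.5 = 300 K.

T_C ≈ 300 K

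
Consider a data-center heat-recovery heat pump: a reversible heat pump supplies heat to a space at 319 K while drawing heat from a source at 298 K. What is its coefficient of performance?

COP_HP ≈ 15.19

For a reversible heat pump, COP_HP = T_H/(T_H − T_C) = 319.00/(319.00 − 298.00) = 15.19.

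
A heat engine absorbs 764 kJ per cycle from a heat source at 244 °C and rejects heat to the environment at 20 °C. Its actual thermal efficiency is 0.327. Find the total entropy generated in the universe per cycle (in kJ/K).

T_H = 244 °C → 244 + 273.15 = 517.15 K.
T_C = 20 °C → 20 + 273.15 = 293.15 K.
W = η·Q_H = 0.327 × 764 = 249.8 kJ, so Q_C = Q_H − W = 514.2 kJ.
Entropy balance on the reservoirs: −Q_H/T_H = -1.477 kJ/K, +Q_C/T_C = 1.754 kJ/K.
ΔS_univ = −Q_H/T_H + Q_C/T_C = 0.277 kJ/K (> 0, since η = 0.327 < η_Carnot = 0.433).

ΔS_univ ≈ 0.277 kJ/K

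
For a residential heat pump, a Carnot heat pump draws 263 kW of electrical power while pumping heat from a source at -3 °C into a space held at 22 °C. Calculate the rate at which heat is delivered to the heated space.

T_H = 22 °C → 22 + 273.15 = 295.15 K.
T_C = -3 °C → -3 + 273.15 = 270.15 K.
The Carnot heat-pump COP is COP_HP = T_H/(T_H − T_C) = 295.15/25.00 = 11.8060.
Q_H = COP_HP · W = 11.8060 × 263 = 3100 kW.

Q̇_H ≈ 3100 kW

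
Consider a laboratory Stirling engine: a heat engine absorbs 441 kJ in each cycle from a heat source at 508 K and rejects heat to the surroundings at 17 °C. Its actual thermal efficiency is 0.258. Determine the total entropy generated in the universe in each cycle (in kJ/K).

T_C = 17 °C → 17 + 273.15 = 290.15 K.
W = η·Q_H = 0.258 × 441 = 113.8 kJ, so Q_C = Q_H − W = 327.2 kJ.
Entropy balance on the reservoirs: −Q_H/T_H = -0.8681 kJ/K, +Q_C/T_C = 1.128 kJ/K.
ΔS_univ = −Q_H/T_H + Q_C/T_C = 0.2597 kJ/K (> 0, since η = 0.258 < η_Carnot = 0.429).

ΔS_univ ≈ 0.2597 kJ/K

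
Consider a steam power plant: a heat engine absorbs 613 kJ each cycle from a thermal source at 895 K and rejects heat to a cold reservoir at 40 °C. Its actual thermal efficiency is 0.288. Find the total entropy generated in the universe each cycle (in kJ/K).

T_C = 40 °C → 40 + 273.15 = 313.15 K.
W = η·Q_H = 0.288 × 613 = 176.5 kJ, so Q_C = Q_H − W = 436.5 kJ.
Entropy balance on the reservoirs: −Q_H/T_H = -0.6849 kJ/K, +Q_C/T_C = 1.394 kJ/K.
ΔS_univ = −Q_H/T_H + Q_C/T_C = 0.709 kJ/K (> 0, since η = 0.288 < η_Carnot = 0.650).

ΔS_univ ≈ 0.709 kJ/K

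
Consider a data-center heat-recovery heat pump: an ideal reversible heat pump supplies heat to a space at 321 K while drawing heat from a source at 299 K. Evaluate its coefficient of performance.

The Carnot heat-pump COP is COP_HP = T_H/(T_H − T_C) = 321.00/(321.00 − 299.00) = 14.6.

COP_HP ≈ 14.6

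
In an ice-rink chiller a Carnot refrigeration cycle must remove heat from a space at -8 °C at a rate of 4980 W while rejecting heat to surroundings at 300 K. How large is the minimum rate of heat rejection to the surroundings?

Q̇_H ≈ 5635 W

T_C = -8 °C → -8 + 273.15 = 265.15 K.
For a reversible cycle Q_H/Q_C = T_H/T_C, so Q_H = Q_C·T_H/T_C = 4980 × 300.00/265.15 = 5635 W.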